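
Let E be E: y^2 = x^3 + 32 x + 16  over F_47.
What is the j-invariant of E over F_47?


Delta = -16(4 a^3 + 27 b^2) mod 47 = 34
-1728 * (4 a)^3 = -1728 * (4*32)^3 mod 47 = 38
j = 38 * 34^(-1) mod 47 = 26

j = 26 (mod 47)


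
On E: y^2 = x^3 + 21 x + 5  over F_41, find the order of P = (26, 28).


Compute successive multiples of P until we hit O:
  1P = (26, 28)
  2P = (28, 35)
  3P = (30, 40)
  4P = (35, 27)
  5P = (20, 26)
  6P = (27, 40)
  7P = (9, 12)
  8P = (11, 3)
  ... (continuing to 39P)
  39P = O

ord(P) = 39


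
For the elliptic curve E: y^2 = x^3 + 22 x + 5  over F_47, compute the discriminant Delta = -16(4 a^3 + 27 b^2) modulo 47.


4 a^3 + 27 b^2 = 4*22^3 + 27*5^2 = 42592 + 675 = 43267
Delta = -16 * (43267) = -692272
Delta mod 47 = 38

Delta = 38 (mod 47)


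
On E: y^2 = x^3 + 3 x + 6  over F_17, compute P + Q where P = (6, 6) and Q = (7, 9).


P != Q, so use the chord formula.
s = (y2 - y1) / (x2 - x1) = (3) / (1) mod 17 = 3
x3 = s^2 - x1 - x2 mod 17 = 3^2 - 6 - 7 = 13
y3 = s (x1 - x3) - y1 mod 17 = 3 * (6 - 13) - 6 = 7

P + Q = (13, 7)


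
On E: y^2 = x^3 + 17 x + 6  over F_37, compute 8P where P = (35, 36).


k = 8 = 1000_2 (binary, LSB first: 0001)
Double-and-add from P = (35, 36):
  bit 0 = 0: acc unchanged = O
  bit 1 = 0: acc unchanged = O
  bit 2 = 0: acc unchanged = O
  bit 3 = 1: acc = O + (36, 32) = (36, 32)

8P = (36, 32)


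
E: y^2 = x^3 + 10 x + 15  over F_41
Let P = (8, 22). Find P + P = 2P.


Doubling: s = (3 x1^2 + a) / (2 y1)
s = (3*8^2 + 10) / (2*22) mod 41 = 40
x3 = s^2 - 2 x1 mod 41 = 40^2 - 2*8 = 26
y3 = s (x1 - x3) - y1 mod 41 = 40 * (8 - 26) - 22 = 37

2P = (26, 37)


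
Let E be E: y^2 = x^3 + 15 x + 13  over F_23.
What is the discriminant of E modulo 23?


4 a^3 + 27 b^2 = 4*15^3 + 27*13^2 = 13500 + 4563 = 18063
Delta = -16 * (18063) = -289008
Delta mod 23 = 10

Delta = 10 (mod 23)


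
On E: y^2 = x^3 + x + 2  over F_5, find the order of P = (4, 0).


Compute successive multiples of P until we hit O:
  1P = (4, 0)
  2P = O

ord(P) = 2


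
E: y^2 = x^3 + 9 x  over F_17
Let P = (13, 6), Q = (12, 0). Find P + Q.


P != Q, so use the chord formula.
s = (y2 - y1) / (x2 - x1) = (11) / (16) mod 17 = 6
x3 = s^2 - x1 - x2 mod 17 = 6^2 - 13 - 12 = 11
y3 = s (x1 - x3) - y1 mod 17 = 6 * (13 - 11) - 6 = 6

P + Q = (11, 6)


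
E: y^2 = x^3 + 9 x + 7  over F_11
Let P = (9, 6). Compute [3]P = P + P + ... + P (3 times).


k = 3 = 11_2 (binary, LSB first: 11)
Double-and-add from P = (9, 6):
  bit 0 = 1: acc = O + (9, 6) = (9, 6)
  bit 1 = 1: acc = (9, 6) + (5, 1) = (2, 0)

3P = (2, 0)


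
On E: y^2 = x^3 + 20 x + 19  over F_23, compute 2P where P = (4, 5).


Doubling: s = (3 x1^2 + a) / (2 y1)
s = (3*4^2 + 20) / (2*5) mod 23 = 16
x3 = s^2 - 2 x1 mod 23 = 16^2 - 2*4 = 18
y3 = s (x1 - x3) - y1 mod 23 = 16 * (4 - 18) - 5 = 1

2P = (18, 1)


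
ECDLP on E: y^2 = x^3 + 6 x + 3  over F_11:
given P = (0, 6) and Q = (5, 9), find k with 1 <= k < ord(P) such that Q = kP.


Enumerate multiples of P until we hit Q = (5, 9):
  1P = (0, 6)
  2P = (3, 9)
  3P = (9, 7)
  4P = (5, 2)
  5P = (4, 6)
  6P = (7, 5)
  7P = (2, 10)
  8P = (2, 1)
  9P = (7, 6)
  10P = (4, 5)
  11P = (5, 9)
Match found at i = 11.

k = 11


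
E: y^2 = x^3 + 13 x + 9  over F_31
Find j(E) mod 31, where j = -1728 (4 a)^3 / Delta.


Delta = -16(4 a^3 + 27 b^2) mod 31 = 15
-1728 * (4 a)^3 = -1728 * (4*13)^3 mod 31 = 29
j = 29 * 15^(-1) mod 31 = 4

j = 4 (mod 31)


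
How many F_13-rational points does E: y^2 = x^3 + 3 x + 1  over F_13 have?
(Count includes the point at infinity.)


For each x in F_13, count y with y^2 = x^3 + 3 x + 1 mod 13:
  x = 0: RHS = 1, y in [1, 12]  -> 2 point(s)
  x = 4: RHS = 12, y in [5, 8]  -> 2 point(s)
  x = 6: RHS = 1, y in [1, 12]  -> 2 point(s)
  x = 7: RHS = 1, y in [1, 12]  -> 2 point(s)
  x = 8: RHS = 4, y in [2, 11]  -> 2 point(s)
  x = 9: RHS = 3, y in [4, 9]  -> 2 point(s)
  x = 10: RHS = 4, y in [2, 11]  -> 2 point(s)
  x = 11: RHS = 0, y in [0]  -> 1 point(s)
  x = 12: RHS = 10, y in [6, 7]  -> 2 point(s)
Affine points: 17. Add the point at infinity: total = 18.

#E(F_13) = 18


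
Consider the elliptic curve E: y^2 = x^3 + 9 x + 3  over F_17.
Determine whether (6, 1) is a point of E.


Check whether y^2 = x^3 + 9 x + 3 (mod 17) for (x, y) = (6, 1).
LHS: y^2 = 1^2 mod 17 = 1
RHS: x^3 + 9 x + 3 = 6^3 + 9*6 + 3 mod 17 = 1
LHS = RHS

Yes, on the curve


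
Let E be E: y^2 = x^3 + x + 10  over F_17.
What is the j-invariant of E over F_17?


Delta = -16(4 a^3 + 27 b^2) mod 17 = 1
-1728 * (4 a)^3 = -1728 * (4*1)^3 mod 17 = 10
j = 10 * 1^(-1) mod 17 = 10

j = 10 (mod 17)


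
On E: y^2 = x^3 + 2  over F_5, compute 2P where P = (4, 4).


Doubling: s = (3 x1^2 + a) / (2 y1)
s = (3*4^2 + 0) / (2*4) mod 5 = 1
x3 = s^2 - 2 x1 mod 5 = 1^2 - 2*4 = 3
y3 = s (x1 - x3) - y1 mod 5 = 1 * (4 - 3) - 4 = 2

2P = (3, 2)


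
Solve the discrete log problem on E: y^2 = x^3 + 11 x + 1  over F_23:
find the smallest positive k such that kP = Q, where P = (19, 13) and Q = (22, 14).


Enumerate multiples of P until we hit Q = (22, 14):
  1P = (19, 13)
  2P = (14, 1)
  3P = (16, 8)
  4P = (1, 17)
  5P = (11, 21)
  6P = (17, 8)
  7P = (22, 14)
Match found at i = 7.

k = 7


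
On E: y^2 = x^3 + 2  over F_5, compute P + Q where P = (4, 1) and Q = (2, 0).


P != Q, so use the chord formula.
s = (y2 - y1) / (x2 - x1) = (4) / (3) mod 5 = 3
x3 = s^2 - x1 - x2 mod 5 = 3^2 - 4 - 2 = 3
y3 = s (x1 - x3) - y1 mod 5 = 3 * (4 - 3) - 1 = 2

P + Q = (3, 2)


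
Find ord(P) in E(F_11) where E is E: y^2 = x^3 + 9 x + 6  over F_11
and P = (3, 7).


Compute successive multiples of P until we hit O:
  1P = (3, 7)
  2P = (6, 1)
  3P = (6, 10)
  4P = (3, 4)
  5P = O

ord(P) = 5


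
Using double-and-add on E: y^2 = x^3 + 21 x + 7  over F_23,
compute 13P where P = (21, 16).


k = 13 = 1101_2 (binary, LSB first: 1011)
Double-and-add from P = (21, 16):
  bit 0 = 1: acc = O + (21, 16) = (21, 16)
  bit 1 = 0: acc unchanged = (21, 16)
  bit 2 = 1: acc = (21, 16) + (1, 11) = (14, 3)
  bit 3 = 1: acc = (14, 3) + (22, 10) = (14, 20)

13P = (14, 20)


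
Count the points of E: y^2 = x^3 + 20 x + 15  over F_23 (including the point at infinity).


For each x in F_23, count y with y^2 = x^3 + 20 x + 15 mod 23:
  x = 1: RHS = 13, y in [6, 17]  -> 2 point(s)
  x = 6: RHS = 6, y in [11, 12]  -> 2 point(s)
  x = 9: RHS = 4, y in [2, 21]  -> 2 point(s)
  x = 11: RHS = 2, y in [5, 18]  -> 2 point(s)
  x = 14: RHS = 3, y in [7, 16]  -> 2 point(s)
  x = 17: RHS = 1, y in [1, 22]  -> 2 point(s)
  x = 19: RHS = 9, y in [3, 20]  -> 2 point(s)
  x = 21: RHS = 13, y in [6, 17]  -> 2 point(s)
Affine points: 16. Add the point at infinity: total = 17.

#E(F_23) = 17


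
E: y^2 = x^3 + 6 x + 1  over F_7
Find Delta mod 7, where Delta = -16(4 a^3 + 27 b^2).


4 a^3 + 27 b^2 = 4*6^3 + 27*1^2 = 864 + 27 = 891
Delta = -16 * (891) = -14256
Delta mod 7 = 3

Delta = 3 (mod 7)


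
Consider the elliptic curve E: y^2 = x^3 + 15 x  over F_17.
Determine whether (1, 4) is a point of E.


Check whether y^2 = x^3 + 15 x + 0 (mod 17) for (x, y) = (1, 4).
LHS: y^2 = 4^2 mod 17 = 16
RHS: x^3 + 15 x + 0 = 1^3 + 15*1 + 0 mod 17 = 16
LHS = RHS

Yes, on the curve


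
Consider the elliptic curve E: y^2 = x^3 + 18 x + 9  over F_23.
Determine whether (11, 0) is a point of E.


Check whether y^2 = x^3 + 18 x + 9 (mod 23) for (x, y) = (11, 0).
LHS: y^2 = 0^2 mod 23 = 0
RHS: x^3 + 18 x + 9 = 11^3 + 18*11 + 9 mod 23 = 20
LHS != RHS

No, not on the curve


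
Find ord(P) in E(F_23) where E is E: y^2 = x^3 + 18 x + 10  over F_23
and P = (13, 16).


Compute successive multiples of P until we hit O:
  1P = (13, 16)
  2P = (6, 9)
  3P = (5, 15)
  4P = (14, 4)
  5P = (2, 13)
  6P = (21, 9)
  7P = (16, 1)
  8P = (19, 14)
  ... (continuing to 27P)
  27P = O

ord(P) = 27


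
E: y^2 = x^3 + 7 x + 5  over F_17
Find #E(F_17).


For each x in F_17, count y with y^2 = x^3 + 7 x + 5 mod 17:
  x = 1: RHS = 13, y in [8, 9]  -> 2 point(s)
  x = 3: RHS = 2, y in [6, 11]  -> 2 point(s)
  x = 6: RHS = 8, y in [5, 12]  -> 2 point(s)
  x = 9: RHS = 15, y in [7, 10]  -> 2 point(s)
  x = 10: RHS = 4, y in [2, 15]  -> 2 point(s)
  x = 11: RHS = 2, y in [6, 11]  -> 2 point(s)
  x = 12: RHS = 15, y in [7, 10]  -> 2 point(s)
  x = 13: RHS = 15, y in [7, 10]  -> 2 point(s)
  x = 14: RHS = 8, y in [5, 12]  -> 2 point(s)
  x = 15: RHS = 0, y in [0]  -> 1 point(s)
Affine points: 19. Add the point at infinity: total = 20.

#E(F_17) = 20


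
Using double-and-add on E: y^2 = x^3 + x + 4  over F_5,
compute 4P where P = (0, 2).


k = 4 = 100_2 (binary, LSB first: 001)
Double-and-add from P = (0, 2):
  bit 0 = 0: acc unchanged = O
  bit 1 = 0: acc unchanged = O
  bit 2 = 1: acc = O + (2, 3) = (2, 3)

4P = (2, 3)


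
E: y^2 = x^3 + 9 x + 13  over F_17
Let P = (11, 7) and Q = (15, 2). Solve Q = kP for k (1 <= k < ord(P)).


Enumerate multiples of P until we hit Q = (15, 2):
  1P = (11, 7)
  2P = (3, 4)
  3P = (5, 8)
  4P = (10, 7)
  5P = (13, 10)
  6P = (8, 6)
  7P = (0, 8)
  8P = (15, 15)
  9P = (12, 8)
  10P = (12, 9)
  11P = (15, 2)
Match found at i = 11.

k = 11


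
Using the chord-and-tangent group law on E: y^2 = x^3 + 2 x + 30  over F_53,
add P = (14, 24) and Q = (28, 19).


P != Q, so use the chord formula.
s = (y2 - y1) / (x2 - x1) = (48) / (14) mod 53 = 11
x3 = s^2 - x1 - x2 mod 53 = 11^2 - 14 - 28 = 26
y3 = s (x1 - x3) - y1 mod 53 = 11 * (14 - 26) - 24 = 3

P + Q = (26, 3)


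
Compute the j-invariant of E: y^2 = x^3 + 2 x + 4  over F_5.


Delta = -16(4 a^3 + 27 b^2) mod 5 = 1
-1728 * (4 a)^3 = -1728 * (4*2)^3 mod 5 = 4
j = 4 * 1^(-1) mod 5 = 4

j = 4 (mod 5)


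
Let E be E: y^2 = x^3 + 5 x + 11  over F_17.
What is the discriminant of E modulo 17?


4 a^3 + 27 b^2 = 4*5^3 + 27*11^2 = 500 + 3267 = 3767
Delta = -16 * (3767) = -60272
Delta mod 17 = 10

Delta = 10 (mod 17)


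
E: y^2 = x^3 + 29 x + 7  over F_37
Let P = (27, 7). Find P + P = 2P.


Doubling: s = (3 x1^2 + a) / (2 y1)
s = (3*27^2 + 29) / (2*7) mod 37 = 5
x3 = s^2 - 2 x1 mod 37 = 5^2 - 2*27 = 8
y3 = s (x1 - x3) - y1 mod 37 = 5 * (27 - 8) - 7 = 14

2P = (8, 14)


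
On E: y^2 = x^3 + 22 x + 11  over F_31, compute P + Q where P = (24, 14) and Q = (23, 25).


P != Q, so use the chord formula.
s = (y2 - y1) / (x2 - x1) = (11) / (30) mod 31 = 20
x3 = s^2 - x1 - x2 mod 31 = 20^2 - 24 - 23 = 12
y3 = s (x1 - x3) - y1 mod 31 = 20 * (24 - 12) - 14 = 9

P + Q = (12, 9)


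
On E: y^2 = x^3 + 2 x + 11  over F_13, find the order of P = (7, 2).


Compute successive multiples of P until we hit O:
  1P = (7, 2)
  2P = (11, 5)
  3P = (11, 8)
  4P = (7, 11)
  5P = O

ord(P) = 5


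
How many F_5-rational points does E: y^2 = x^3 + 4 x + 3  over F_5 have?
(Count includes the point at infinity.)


For each x in F_5, count y with y^2 = x^3 + 4 x + 3 mod 5:
  x = 2: RHS = 4, y in [2, 3]  -> 2 point(s)
Affine points: 2. Add the point at infinity: total = 3.

#E(F_5) = 3


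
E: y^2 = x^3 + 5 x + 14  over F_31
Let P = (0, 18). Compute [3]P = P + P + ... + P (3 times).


k = 3 = 11_2 (binary, LSB first: 11)
Double-and-add from P = (0, 18):
  bit 0 = 1: acc = O + (0, 18) = (0, 18)
  bit 1 = 1: acc = (0, 18) + (1, 12) = (4, 6)

3P = (4, 6)


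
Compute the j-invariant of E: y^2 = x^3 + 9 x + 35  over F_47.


Delta = -16(4 a^3 + 27 b^2) mod 47 = 35
-1728 * (4 a)^3 = -1728 * (4*9)^3 mod 47 = 23
j = 23 * 35^(-1) mod 47 = 2

j = 2 (mod 47)


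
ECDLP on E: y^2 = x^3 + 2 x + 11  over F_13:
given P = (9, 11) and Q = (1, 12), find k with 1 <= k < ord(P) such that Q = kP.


Enumerate multiples of P until we hit Q = (1, 12):
  1P = (9, 11)
  2P = (5, 4)
  3P = (11, 5)
  4P = (2, 7)
  5P = (1, 1)
  6P = (7, 11)
  7P = (10, 2)
  8P = (10, 11)
  9P = (7, 2)
  10P = (1, 12)
Match found at i = 10.

k = 10


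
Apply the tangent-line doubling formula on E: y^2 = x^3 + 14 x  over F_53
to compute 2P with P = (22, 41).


Doubling: s = (3 x1^2 + a) / (2 y1)
s = (3*22^2 + 14) / (2*41) mod 53 = 14
x3 = s^2 - 2 x1 mod 53 = 14^2 - 2*22 = 46
y3 = s (x1 - x3) - y1 mod 53 = 14 * (22 - 46) - 41 = 47

2P = (46, 47)


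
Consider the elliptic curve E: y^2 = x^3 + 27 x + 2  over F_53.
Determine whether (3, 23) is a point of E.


Check whether y^2 = x^3 + 27 x + 2 (mod 53) for (x, y) = (3, 23).
LHS: y^2 = 23^2 mod 53 = 52
RHS: x^3 + 27 x + 2 = 3^3 + 27*3 + 2 mod 53 = 4
LHS != RHS

No, not on the curve


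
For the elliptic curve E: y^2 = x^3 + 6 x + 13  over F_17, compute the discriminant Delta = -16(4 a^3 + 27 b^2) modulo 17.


4 a^3 + 27 b^2 = 4*6^3 + 27*13^2 = 864 + 4563 = 5427
Delta = -16 * (5427) = -86832
Delta mod 17 = 4

Delta = 4 (mod 17)


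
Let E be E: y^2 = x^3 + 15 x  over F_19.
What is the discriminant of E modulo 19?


4 a^3 + 27 b^2 = 4*15^3 + 27*0^2 = 13500 + 0 = 13500
Delta = -16 * (13500) = -216000
Delta mod 19 = 11

Delta = 11 (mod 19)


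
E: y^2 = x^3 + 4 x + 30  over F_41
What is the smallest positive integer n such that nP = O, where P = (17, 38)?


Compute successive multiples of P until we hit O:
  1P = (17, 38)
  2P = (28, 35)
  3P = (12, 24)
  4P = (10, 39)
  5P = (9, 37)
  6P = (40, 36)
  7P = (24, 25)
  8P = (16, 7)
  ... (continuing to 22P)
  22P = O

ord(P) = 22


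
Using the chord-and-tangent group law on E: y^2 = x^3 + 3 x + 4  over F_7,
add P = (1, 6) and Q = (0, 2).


P != Q, so use the chord formula.
s = (y2 - y1) / (x2 - x1) = (3) / (6) mod 7 = 4
x3 = s^2 - x1 - x2 mod 7 = 4^2 - 1 - 0 = 1
y3 = s (x1 - x3) - y1 mod 7 = 4 * (1 - 1) - 6 = 1

P + Q = (1, 1)


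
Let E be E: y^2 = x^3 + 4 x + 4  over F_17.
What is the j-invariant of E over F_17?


Delta = -16(4 a^3 + 27 b^2) mod 17 = 8
-1728 * (4 a)^3 = -1728 * (4*4)^3 mod 17 = 11
j = 11 * 8^(-1) mod 17 = 12

j = 12 (mod 17)


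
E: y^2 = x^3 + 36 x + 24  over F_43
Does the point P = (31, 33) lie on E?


Check whether y^2 = x^3 + 36 x + 24 (mod 43) for (x, y) = (31, 33).
LHS: y^2 = 33^2 mod 43 = 14
RHS: x^3 + 36 x + 24 = 31^3 + 36*31 + 24 mod 43 = 14
LHS = RHS

Yes, on the curve


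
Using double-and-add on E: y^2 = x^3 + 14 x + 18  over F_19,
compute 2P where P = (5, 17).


k = 2 = 10_2 (binary, LSB first: 01)
Double-and-add from P = (5, 17):
  bit 0 = 0: acc unchanged = O
  bit 1 = 1: acc = O + (16, 14) = (16, 14)

2P = (16, 14)


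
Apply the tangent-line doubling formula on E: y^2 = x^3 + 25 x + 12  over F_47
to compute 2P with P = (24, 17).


Doubling: s = (3 x1^2 + a) / (2 y1)
s = (3*24^2 + 25) / (2*17) mod 47 = 17
x3 = s^2 - 2 x1 mod 47 = 17^2 - 2*24 = 6
y3 = s (x1 - x3) - y1 mod 47 = 17 * (24 - 6) - 17 = 7

2P = (6, 7)


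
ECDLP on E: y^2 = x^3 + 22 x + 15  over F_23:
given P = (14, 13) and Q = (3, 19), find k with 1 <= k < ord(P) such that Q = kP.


Enumerate multiples of P until we hit Q = (3, 19):
  1P = (14, 13)
  2P = (11, 22)
  3P = (7, 12)
  4P = (10, 4)
  5P = (17, 9)
  6P = (4, 12)
  7P = (8, 6)
  8P = (3, 19)
Match found at i = 8.

k = 8


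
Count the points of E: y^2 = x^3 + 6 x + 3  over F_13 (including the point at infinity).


For each x in F_13, count y with y^2 = x^3 + 6 x + 3 mod 13:
  x = 0: RHS = 3, y in [4, 9]  -> 2 point(s)
  x = 1: RHS = 10, y in [6, 7]  -> 2 point(s)
  x = 2: RHS = 10, y in [6, 7]  -> 2 point(s)
  x = 3: RHS = 9, y in [3, 10]  -> 2 point(s)
  x = 4: RHS = 0, y in [0]  -> 1 point(s)
  x = 8: RHS = 4, y in [2, 11]  -> 2 point(s)
  x = 10: RHS = 10, y in [6, 7]  -> 2 point(s)
  x = 11: RHS = 9, y in [3, 10]  -> 2 point(s)
  x = 12: RHS = 9, y in [3, 10]  -> 2 point(s)
Affine points: 17. Add the point at infinity: total = 18.

#E(F_13) = 18


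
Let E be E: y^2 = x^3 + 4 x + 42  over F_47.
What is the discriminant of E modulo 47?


4 a^3 + 27 b^2 = 4*4^3 + 27*42^2 = 256 + 47628 = 47884
Delta = -16 * (47884) = -766144
Delta mod 47 = 3

Delta = 3 (mod 47)


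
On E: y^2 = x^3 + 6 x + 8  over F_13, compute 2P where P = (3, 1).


Doubling: s = (3 x1^2 + a) / (2 y1)
s = (3*3^2 + 6) / (2*1) mod 13 = 10
x3 = s^2 - 2 x1 mod 13 = 10^2 - 2*3 = 3
y3 = s (x1 - x3) - y1 mod 13 = 10 * (3 - 3) - 1 = 12

2P = (3, 12)


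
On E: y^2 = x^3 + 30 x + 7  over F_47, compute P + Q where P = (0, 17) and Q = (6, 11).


P != Q, so use the chord formula.
s = (y2 - y1) / (x2 - x1) = (41) / (6) mod 47 = 46
x3 = s^2 - x1 - x2 mod 47 = 46^2 - 0 - 6 = 42
y3 = s (x1 - x3) - y1 mod 47 = 46 * (0 - 42) - 17 = 25

P + Q = (42, 25)


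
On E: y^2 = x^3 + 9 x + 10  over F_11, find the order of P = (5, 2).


Compute successive multiples of P until we hit O:
  1P = (5, 2)
  2P = (2, 6)
  3P = (7, 8)
  4P = (8, 0)
  5P = (7, 3)
  6P = (2, 5)
  7P = (5, 9)
  8P = O

ord(P) = 8


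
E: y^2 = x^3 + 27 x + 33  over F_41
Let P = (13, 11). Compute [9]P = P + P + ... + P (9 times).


k = 9 = 1001_2 (binary, LSB first: 1001)
Double-and-add from P = (13, 11):
  bit 0 = 1: acc = O + (13, 11) = (13, 11)
  bit 1 = 0: acc unchanged = (13, 11)
  bit 2 = 0: acc unchanged = (13, 11)
  bit 3 = 1: acc = (13, 11) + (6, 40) = (40, 13)

9P = (40, 13)


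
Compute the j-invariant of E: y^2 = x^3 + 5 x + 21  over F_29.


Delta = -16(4 a^3 + 27 b^2) mod 29 = 22
-1728 * (4 a)^3 = -1728 * (4*5)^3 mod 29 = 10
j = 10 * 22^(-1) mod 29 = 11

j = 11 (mod 29)


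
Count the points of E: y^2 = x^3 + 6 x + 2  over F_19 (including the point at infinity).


For each x in F_19, count y with y^2 = x^3 + 6 x + 2 mod 19:
  x = 1: RHS = 9, y in [3, 16]  -> 2 point(s)
  x = 3: RHS = 9, y in [3, 16]  -> 2 point(s)
  x = 5: RHS = 5, y in [9, 10]  -> 2 point(s)
  x = 6: RHS = 7, y in [8, 11]  -> 2 point(s)
  x = 7: RHS = 7, y in [8, 11]  -> 2 point(s)
  x = 8: RHS = 11, y in [7, 12]  -> 2 point(s)
  x = 9: RHS = 6, y in [5, 14]  -> 2 point(s)
  x = 10: RHS = 17, y in [6, 13]  -> 2 point(s)
  x = 12: RHS = 16, y in [4, 15]  -> 2 point(s)
  x = 13: RHS = 16, y in [4, 15]  -> 2 point(s)
  x = 15: RHS = 9, y in [3, 16]  -> 2 point(s)
  x = 17: RHS = 1, y in [1, 18]  -> 2 point(s)
Affine points: 24. Add the point at infinity: total = 25.

#E(F_19) = 25


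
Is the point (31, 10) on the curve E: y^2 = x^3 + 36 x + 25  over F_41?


Check whether y^2 = x^3 + 36 x + 25 (mod 41) for (x, y) = (31, 10).
LHS: y^2 = 10^2 mod 41 = 18
RHS: x^3 + 36 x + 25 = 31^3 + 36*31 + 25 mod 41 = 18
LHS = RHS

Yes, on the curve


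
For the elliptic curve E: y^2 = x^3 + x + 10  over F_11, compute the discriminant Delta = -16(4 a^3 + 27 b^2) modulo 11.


4 a^3 + 27 b^2 = 4*1^3 + 27*10^2 = 4 + 2700 = 2704
Delta = -16 * (2704) = -43264
Delta mod 11 = 10

Delta = 10 (mod 11)


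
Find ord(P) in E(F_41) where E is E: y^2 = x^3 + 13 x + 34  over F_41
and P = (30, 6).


Compute successive multiples of P until we hit O:
  1P = (30, 6)
  2P = (38, 3)
  3P = (34, 16)
  4P = (14, 34)
  5P = (18, 14)
  6P = (39, 0)
  7P = (18, 27)
  8P = (14, 7)
  ... (continuing to 12P)
  12P = O

ord(P) = 12


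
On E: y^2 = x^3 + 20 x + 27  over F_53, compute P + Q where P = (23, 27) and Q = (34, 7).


P != Q, so use the chord formula.
s = (y2 - y1) / (x2 - x1) = (33) / (11) mod 53 = 3
x3 = s^2 - x1 - x2 mod 53 = 3^2 - 23 - 34 = 5
y3 = s (x1 - x3) - y1 mod 53 = 3 * (23 - 5) - 27 = 27

P + Q = (5, 27)


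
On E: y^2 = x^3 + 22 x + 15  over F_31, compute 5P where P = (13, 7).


k = 5 = 101_2 (binary, LSB first: 101)
Double-and-add from P = (13, 7):
  bit 0 = 1: acc = O + (13, 7) = (13, 7)
  bit 1 = 0: acc unchanged = (13, 7)
  bit 2 = 1: acc = (13, 7) + (2, 25) = (1, 10)

5P = (1, 10)


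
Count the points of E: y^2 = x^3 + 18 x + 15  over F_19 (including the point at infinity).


For each x in F_19, count y with y^2 = x^3 + 18 x + 15 mod 19:
  x = 3: RHS = 1, y in [1, 18]  -> 2 point(s)
  x = 6: RHS = 16, y in [4, 15]  -> 2 point(s)
  x = 7: RHS = 9, y in [3, 16]  -> 2 point(s)
  x = 8: RHS = 6, y in [5, 14]  -> 2 point(s)
  x = 10: RHS = 17, y in [6, 13]  -> 2 point(s)
  x = 11: RHS = 5, y in [9, 10]  -> 2 point(s)
  x = 14: RHS = 9, y in [3, 16]  -> 2 point(s)
  x = 17: RHS = 9, y in [3, 16]  -> 2 point(s)
Affine points: 16. Add the point at infinity: total = 17.

#E(F_19) = 17


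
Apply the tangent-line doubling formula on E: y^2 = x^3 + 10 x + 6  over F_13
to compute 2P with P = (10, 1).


Doubling: s = (3 x1^2 + a) / (2 y1)
s = (3*10^2 + 10) / (2*1) mod 13 = 12
x3 = s^2 - 2 x1 mod 13 = 12^2 - 2*10 = 7
y3 = s (x1 - x3) - y1 mod 13 = 12 * (10 - 7) - 1 = 9

2P = (7, 9)


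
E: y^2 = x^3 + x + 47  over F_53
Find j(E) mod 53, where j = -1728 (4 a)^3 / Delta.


Delta = -16(4 a^3 + 27 b^2) mod 53 = 19
-1728 * (4 a)^3 = -1728 * (4*1)^3 mod 53 = 19
j = 19 * 19^(-1) mod 53 = 1

j = 1 (mod 53)


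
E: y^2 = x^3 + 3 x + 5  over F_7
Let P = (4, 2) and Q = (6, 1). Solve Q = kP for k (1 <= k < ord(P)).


Enumerate multiples of P until we hit Q = (6, 1):
  1P = (4, 2)
  2P = (1, 3)
  3P = (6, 1)
Match found at i = 3.

k = 3


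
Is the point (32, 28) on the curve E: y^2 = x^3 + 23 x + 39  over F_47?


Check whether y^2 = x^3 + 23 x + 39 (mod 47) for (x, y) = (32, 28).
LHS: y^2 = 28^2 mod 47 = 32
RHS: x^3 + 23 x + 39 = 32^3 + 23*32 + 39 mod 47 = 32
LHS = RHS

Yes, on the curve


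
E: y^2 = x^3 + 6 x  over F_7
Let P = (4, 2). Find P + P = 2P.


Doubling: s = (3 x1^2 + a) / (2 y1)
s = (3*4^2 + 6) / (2*2) mod 7 = 3
x3 = s^2 - 2 x1 mod 7 = 3^2 - 2*4 = 1
y3 = s (x1 - x3) - y1 mod 7 = 3 * (4 - 1) - 2 = 0

2P = (1, 0)


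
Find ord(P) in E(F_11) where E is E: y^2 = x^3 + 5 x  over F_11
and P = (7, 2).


Compute successive multiples of P until we hit O:
  1P = (7, 2)
  2P = (0, 0)
  3P = (7, 9)
  4P = O

ord(P) = 4


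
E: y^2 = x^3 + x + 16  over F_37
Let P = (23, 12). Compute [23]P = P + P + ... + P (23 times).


k = 23 = 10111_2 (binary, LSB first: 11101)
Double-and-add from P = (23, 12):
  bit 0 = 1: acc = O + (23, 12) = (23, 12)
  bit 1 = 1: acc = (23, 12) + (2, 27) = (11, 27)
  bit 2 = 1: acc = (11, 27) + (30, 6) = (21, 23)
  bit 3 = 0: acc unchanged = (21, 23)
  bit 4 = 1: acc = (21, 23) + (16, 24) = (3, 3)

23P = (3, 3)


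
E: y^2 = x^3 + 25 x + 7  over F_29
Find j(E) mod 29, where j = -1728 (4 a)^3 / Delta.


Delta = -16(4 a^3 + 27 b^2) mod 29 = 9
-1728 * (4 a)^3 = -1728 * (4*25)^3 mod 29 = 3
j = 3 * 9^(-1) mod 29 = 10

j = 10 (mod 29)


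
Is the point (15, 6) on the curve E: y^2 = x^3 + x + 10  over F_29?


Check whether y^2 = x^3 + 1 x + 10 (mod 29) for (x, y) = (15, 6).
LHS: y^2 = 6^2 mod 29 = 7
RHS: x^3 + 1 x + 10 = 15^3 + 1*15 + 10 mod 29 = 7
LHS = RHS

Yes, on the curve


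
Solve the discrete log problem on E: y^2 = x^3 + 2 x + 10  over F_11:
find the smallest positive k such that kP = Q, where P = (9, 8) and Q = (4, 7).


Enumerate multiples of P until we hit Q = (4, 7):
  1P = (9, 8)
  2P = (7, 2)
  3P = (4, 7)
Match found at i = 3.

k = 3


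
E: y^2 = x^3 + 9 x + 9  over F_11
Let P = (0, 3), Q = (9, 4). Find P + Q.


P != Q, so use the chord formula.
s = (y2 - y1) / (x2 - x1) = (1) / (9) mod 11 = 5
x3 = s^2 - x1 - x2 mod 11 = 5^2 - 0 - 9 = 5
y3 = s (x1 - x3) - y1 mod 11 = 5 * (0 - 5) - 3 = 5

P + Q = (5, 5)


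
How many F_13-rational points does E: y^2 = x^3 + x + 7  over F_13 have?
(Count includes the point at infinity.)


For each x in F_13, count y with y^2 = x^3 + 1 x + 7 mod 13:
  x = 1: RHS = 9, y in [3, 10]  -> 2 point(s)
  x = 2: RHS = 4, y in [2, 11]  -> 2 point(s)
  x = 4: RHS = 10, y in [6, 7]  -> 2 point(s)
  x = 9: RHS = 4, y in [2, 11]  -> 2 point(s)
  x = 10: RHS = 3, y in [4, 9]  -> 2 point(s)
  x = 11: RHS = 10, y in [6, 7]  -> 2 point(s)
Affine points: 12. Add the point at infinity: total = 13.

#E(F_13) = 13


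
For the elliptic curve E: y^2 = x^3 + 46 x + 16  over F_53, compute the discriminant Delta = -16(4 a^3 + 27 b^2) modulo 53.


4 a^3 + 27 b^2 = 4*46^3 + 27*16^2 = 389344 + 6912 = 396256
Delta = -16 * (396256) = -6340096
Delta mod 53 = 29

Delta = 29 (mod 53)


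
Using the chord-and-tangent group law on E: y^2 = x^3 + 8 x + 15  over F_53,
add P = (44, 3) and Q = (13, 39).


P != Q, so use the chord formula.
s = (y2 - y1) / (x2 - x1) = (36) / (22) mod 53 = 45
x3 = s^2 - x1 - x2 mod 53 = 45^2 - 44 - 13 = 7
y3 = s (x1 - x3) - y1 mod 53 = 45 * (44 - 7) - 3 = 19

P + Q = (7, 19)


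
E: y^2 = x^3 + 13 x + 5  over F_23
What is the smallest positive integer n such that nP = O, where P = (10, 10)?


Compute successive multiples of P until we hit O:
  1P = (10, 10)
  2P = (12, 7)
  3P = (9, 0)
  4P = (12, 16)
  5P = (10, 13)
  6P = O

ord(P) = 6


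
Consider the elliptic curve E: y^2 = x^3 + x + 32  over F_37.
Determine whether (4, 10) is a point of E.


Check whether y^2 = x^3 + 1 x + 32 (mod 37) for (x, y) = (4, 10).
LHS: y^2 = 10^2 mod 37 = 26
RHS: x^3 + 1 x + 32 = 4^3 + 1*4 + 32 mod 37 = 26
LHS = RHS

Yes, on the curve


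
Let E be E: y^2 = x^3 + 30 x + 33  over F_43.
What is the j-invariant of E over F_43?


Delta = -16(4 a^3 + 27 b^2) mod 43 = 13
-1728 * (4 a)^3 = -1728 * (4*30)^3 mod 43 = 27
j = 27 * 13^(-1) mod 43 = 12

j = 12 (mod 43)


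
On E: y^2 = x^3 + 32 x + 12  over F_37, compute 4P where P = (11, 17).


k = 4 = 100_2 (binary, LSB first: 001)
Double-and-add from P = (11, 17):
  bit 0 = 0: acc unchanged = O
  bit 1 = 0: acc unchanged = O
  bit 2 = 1: acc = O + (0, 30) = (0, 30)

4P = (0, 30)


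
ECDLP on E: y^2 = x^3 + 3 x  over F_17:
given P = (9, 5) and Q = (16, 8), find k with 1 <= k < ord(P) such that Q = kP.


Enumerate multiples of P until we hit Q = (16, 8):
  1P = (9, 5)
  2P = (1, 15)
  3P = (16, 8)
Match found at i = 3.

k = 3


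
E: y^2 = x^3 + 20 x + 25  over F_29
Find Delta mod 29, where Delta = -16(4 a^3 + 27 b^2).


4 a^3 + 27 b^2 = 4*20^3 + 27*25^2 = 32000 + 16875 = 48875
Delta = -16 * (48875) = -782000
Delta mod 29 = 14

Delta = 14 (mod 29)


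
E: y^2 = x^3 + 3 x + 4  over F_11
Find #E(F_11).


For each x in F_11, count y with y^2 = x^3 + 3 x + 4 mod 11:
  x = 0: RHS = 4, y in [2, 9]  -> 2 point(s)
  x = 4: RHS = 3, y in [5, 6]  -> 2 point(s)
  x = 5: RHS = 1, y in [1, 10]  -> 2 point(s)
  x = 7: RHS = 5, y in [4, 7]  -> 2 point(s)
  x = 8: RHS = 1, y in [1, 10]  -> 2 point(s)
  x = 9: RHS = 1, y in [1, 10]  -> 2 point(s)
  x = 10: RHS = 0, y in [0]  -> 1 point(s)
Affine points: 13. Add the point at infinity: total = 14.

#E(F_11) = 14


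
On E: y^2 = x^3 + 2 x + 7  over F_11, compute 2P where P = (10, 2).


Doubling: s = (3 x1^2 + a) / (2 y1)
s = (3*10^2 + 2) / (2*2) mod 11 = 4
x3 = s^2 - 2 x1 mod 11 = 4^2 - 2*10 = 7
y3 = s (x1 - x3) - y1 mod 11 = 4 * (10 - 7) - 2 = 10

2P = (7, 10)


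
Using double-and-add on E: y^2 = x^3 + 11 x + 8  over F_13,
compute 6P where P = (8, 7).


k = 6 = 110_2 (binary, LSB first: 011)
Double-and-add from P = (8, 7):
  bit 0 = 0: acc unchanged = O
  bit 1 = 1: acc = O + (9, 11) = (9, 11)
  bit 2 = 1: acc = (9, 11) + (7, 5) = (6, 11)

6P = (6, 11)


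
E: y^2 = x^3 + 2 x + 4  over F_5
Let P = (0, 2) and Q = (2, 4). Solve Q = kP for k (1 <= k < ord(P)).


Enumerate multiples of P until we hit Q = (2, 4):
  1P = (0, 2)
  2P = (4, 1)
  3P = (2, 1)
  4P = (2, 4)
Match found at i = 4.

k = 4


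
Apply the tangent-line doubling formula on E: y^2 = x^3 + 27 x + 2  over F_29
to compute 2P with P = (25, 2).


Doubling: s = (3 x1^2 + a) / (2 y1)
s = (3*25^2 + 27) / (2*2) mod 29 = 26
x3 = s^2 - 2 x1 mod 29 = 26^2 - 2*25 = 17
y3 = s (x1 - x3) - y1 mod 29 = 26 * (25 - 17) - 2 = 3

2P = (17, 3)


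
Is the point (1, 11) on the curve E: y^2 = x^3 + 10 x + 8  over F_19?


Check whether y^2 = x^3 + 10 x + 8 (mod 19) for (x, y) = (1, 11).
LHS: y^2 = 11^2 mod 19 = 7
RHS: x^3 + 10 x + 8 = 1^3 + 10*1 + 8 mod 19 = 0
LHS != RHS

No, not on the curve


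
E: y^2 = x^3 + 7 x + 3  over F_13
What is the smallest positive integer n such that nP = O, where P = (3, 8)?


Compute successive multiples of P until we hit O:
  1P = (3, 8)
  2P = (4, 11)
  3P = (2, 8)
  4P = (8, 5)
  5P = (6, 12)
  6P = (0, 9)
  7P = (0, 4)
  8P = (6, 1)
  ... (continuing to 13P)
  13P = O

ord(P) = 13


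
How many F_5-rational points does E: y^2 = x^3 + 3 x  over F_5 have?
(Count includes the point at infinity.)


For each x in F_5, count y with y^2 = x^3 + 3 x + 0 mod 5:
  x = 0: RHS = 0, y in [0]  -> 1 point(s)
  x = 1: RHS = 4, y in [2, 3]  -> 2 point(s)
  x = 2: RHS = 4, y in [2, 3]  -> 2 point(s)
  x = 3: RHS = 1, y in [1, 4]  -> 2 point(s)
  x = 4: RHS = 1, y in [1, 4]  -> 2 point(s)
Affine points: 9. Add the point at infinity: total = 10.

#E(F_5) = 10


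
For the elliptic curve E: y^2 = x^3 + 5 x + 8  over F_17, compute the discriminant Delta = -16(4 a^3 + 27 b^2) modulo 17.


4 a^3 + 27 b^2 = 4*5^3 + 27*8^2 = 500 + 1728 = 2228
Delta = -16 * (2228) = -35648
Delta mod 17 = 1

Delta = 1 (mod 17)


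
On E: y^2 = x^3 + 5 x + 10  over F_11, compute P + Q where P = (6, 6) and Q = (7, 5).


P != Q, so use the chord formula.
s = (y2 - y1) / (x2 - x1) = (10) / (1) mod 11 = 10
x3 = s^2 - x1 - x2 mod 11 = 10^2 - 6 - 7 = 10
y3 = s (x1 - x3) - y1 mod 11 = 10 * (6 - 10) - 6 = 9

P + Q = (10, 9)


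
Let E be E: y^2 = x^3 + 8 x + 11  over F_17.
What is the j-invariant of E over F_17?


Delta = -16(4 a^3 + 27 b^2) mod 17 = 11
-1728 * (4 a)^3 = -1728 * (4*8)^3 mod 17 = 3
j = 3 * 11^(-1) mod 17 = 8

j = 8 (mod 17)


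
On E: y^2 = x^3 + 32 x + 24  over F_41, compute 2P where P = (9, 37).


k = 2 = 10_2 (binary, LSB first: 01)
Double-and-add from P = (9, 37):
  bit 0 = 0: acc unchanged = O
  bit 1 = 1: acc = O + (15, 36) = (15, 36)

2P = (15, 36)


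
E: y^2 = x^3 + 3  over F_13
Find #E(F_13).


For each x in F_13, count y with y^2 = x^3 + 0 x + 3 mod 13:
  x = 0: RHS = 3, y in [4, 9]  -> 2 point(s)
  x = 1: RHS = 4, y in [2, 11]  -> 2 point(s)
  x = 3: RHS = 4, y in [2, 11]  -> 2 point(s)
  x = 9: RHS = 4, y in [2, 11]  -> 2 point(s)
Affine points: 8. Add the point at infinity: total = 9.

#E(F_13) = 9


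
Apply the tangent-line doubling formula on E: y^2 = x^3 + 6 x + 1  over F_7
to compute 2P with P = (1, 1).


Doubling: s = (3 x1^2 + a) / (2 y1)
s = (3*1^2 + 6) / (2*1) mod 7 = 1
x3 = s^2 - 2 x1 mod 7 = 1^2 - 2*1 = 6
y3 = s (x1 - x3) - y1 mod 7 = 1 * (1 - 6) - 1 = 1

2P = (6, 1)


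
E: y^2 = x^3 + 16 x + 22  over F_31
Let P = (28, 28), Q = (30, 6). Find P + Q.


P != Q, so use the chord formula.
s = (y2 - y1) / (x2 - x1) = (9) / (2) mod 31 = 20
x3 = s^2 - x1 - x2 mod 31 = 20^2 - 28 - 30 = 1
y3 = s (x1 - x3) - y1 mod 31 = 20 * (28 - 1) - 28 = 16

P + Q = (1, 16)


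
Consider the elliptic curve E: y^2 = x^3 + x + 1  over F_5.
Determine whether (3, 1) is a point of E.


Check whether y^2 = x^3 + 1 x + 1 (mod 5) for (x, y) = (3, 1).
LHS: y^2 = 1^2 mod 5 = 1
RHS: x^3 + 1 x + 1 = 3^3 + 1*3 + 1 mod 5 = 1
LHS = RHS

Yes, on the curve


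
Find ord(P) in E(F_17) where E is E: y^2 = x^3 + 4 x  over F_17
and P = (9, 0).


Compute successive multiples of P until we hit O:
  1P = (9, 0)
  2P = O

ord(P) = 2


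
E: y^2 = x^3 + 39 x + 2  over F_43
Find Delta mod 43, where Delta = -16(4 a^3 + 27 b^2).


4 a^3 + 27 b^2 = 4*39^3 + 27*2^2 = 237276 + 108 = 237384
Delta = -16 * (237384) = -3798144
Delta mod 43 = 3

Delta = 3 (mod 43)


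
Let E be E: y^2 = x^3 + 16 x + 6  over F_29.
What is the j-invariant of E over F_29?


Delta = -16(4 a^3 + 27 b^2) mod 29 = 8
-1728 * (4 a)^3 = -1728 * (4*16)^3 mod 29 = 11
j = 11 * 8^(-1) mod 29 = 5

j = 5 (mod 29)


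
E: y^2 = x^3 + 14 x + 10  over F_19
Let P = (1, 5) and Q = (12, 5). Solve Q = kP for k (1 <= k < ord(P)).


Enumerate multiples of P until we hit Q = (12, 5):
  1P = (1, 5)
  2P = (14, 9)
  3P = (15, 17)
  4P = (8, 8)
  5P = (16, 13)
  6P = (6, 5)
  7P = (12, 14)
  8P = (4, 15)
  9P = (4, 4)
  10P = (12, 5)
Match found at i = 10.

k = 10


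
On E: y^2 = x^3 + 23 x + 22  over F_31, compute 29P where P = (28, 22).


k = 29 = 11101_2 (binary, LSB first: 10111)
Double-and-add from P = (28, 22):
  bit 0 = 1: acc = O + (28, 22) = (28, 22)
  bit 1 = 0: acc unchanged = (28, 22)
  bit 2 = 1: acc = (28, 22) + (19, 8) = (9, 11)
  bit 3 = 1: acc = (9, 11) + (21, 1) = (6, 2)
  bit 4 = 1: acc = (6, 2) + (8, 6) = (21, 30)

29P = (21, 30)


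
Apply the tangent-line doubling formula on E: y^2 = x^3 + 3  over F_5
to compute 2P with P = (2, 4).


Doubling: s = (3 x1^2 + a) / (2 y1)
s = (3*2^2 + 0) / (2*4) mod 5 = 4
x3 = s^2 - 2 x1 mod 5 = 4^2 - 2*2 = 2
y3 = s (x1 - x3) - y1 mod 5 = 4 * (2 - 2) - 4 = 1

2P = (2, 1)


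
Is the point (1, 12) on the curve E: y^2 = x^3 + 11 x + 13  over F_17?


Check whether y^2 = x^3 + 11 x + 13 (mod 17) for (x, y) = (1, 12).
LHS: y^2 = 12^2 mod 17 = 8
RHS: x^3 + 11 x + 13 = 1^3 + 11*1 + 13 mod 17 = 8
LHS = RHS

Yes, on the curve


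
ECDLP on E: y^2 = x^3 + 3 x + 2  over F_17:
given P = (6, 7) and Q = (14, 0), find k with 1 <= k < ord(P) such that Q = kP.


Enumerate multiples of P until we hit Q = (14, 0):
  1P = (6, 7)
  2P = (14, 0)
Match found at i = 2.

k = 2


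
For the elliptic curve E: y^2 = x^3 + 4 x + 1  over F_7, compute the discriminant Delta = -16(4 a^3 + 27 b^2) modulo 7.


4 a^3 + 27 b^2 = 4*4^3 + 27*1^2 = 256 + 27 = 283
Delta = -16 * (283) = -4528
Delta mod 7 = 1

Delta = 1 (mod 7)


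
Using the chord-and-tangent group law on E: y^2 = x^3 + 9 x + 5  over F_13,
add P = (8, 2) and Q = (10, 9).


P != Q, so use the chord formula.
s = (y2 - y1) / (x2 - x1) = (7) / (2) mod 13 = 10
x3 = s^2 - x1 - x2 mod 13 = 10^2 - 8 - 10 = 4
y3 = s (x1 - x3) - y1 mod 13 = 10 * (8 - 4) - 2 = 12

P + Q = (4, 12)


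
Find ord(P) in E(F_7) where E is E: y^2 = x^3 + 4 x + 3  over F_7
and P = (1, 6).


Compute successive multiples of P until we hit O:
  1P = (1, 6)
  2P = (5, 1)
  3P = (3, 0)
  4P = (5, 6)
  5P = (1, 1)
  6P = O

ord(P) = 6


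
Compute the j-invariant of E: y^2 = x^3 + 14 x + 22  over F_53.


Delta = -16(4 a^3 + 27 b^2) mod 53 = 23
-1728 * (4 a)^3 = -1728 * (4*14)^3 mod 53 = 37
j = 37 * 23^(-1) mod 53 = 50

j = 50 (mod 53)


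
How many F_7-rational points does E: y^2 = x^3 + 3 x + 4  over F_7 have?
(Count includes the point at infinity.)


For each x in F_7, count y with y^2 = x^3 + 3 x + 4 mod 7:
  x = 0: RHS = 4, y in [2, 5]  -> 2 point(s)
  x = 1: RHS = 1, y in [1, 6]  -> 2 point(s)
  x = 2: RHS = 4, y in [2, 5]  -> 2 point(s)
  x = 5: RHS = 4, y in [2, 5]  -> 2 point(s)
  x = 6: RHS = 0, y in [0]  -> 1 point(s)
Affine points: 9. Add the point at infinity: total = 10.

#E(F_7) = 10


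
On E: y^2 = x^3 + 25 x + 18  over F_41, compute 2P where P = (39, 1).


k = 2 = 10_2 (binary, LSB first: 01)
Double-and-add from P = (39, 1):
  bit 0 = 0: acc unchanged = O
  bit 1 = 1: acc = O + (8, 19) = (8, 19)

2P = (8, 19)


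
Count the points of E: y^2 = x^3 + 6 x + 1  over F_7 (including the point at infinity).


For each x in F_7, count y with y^2 = x^3 + 6 x + 1 mod 7:
  x = 0: RHS = 1, y in [1, 6]  -> 2 point(s)
  x = 1: RHS = 1, y in [1, 6]  -> 2 point(s)
  x = 2: RHS = 0, y in [0]  -> 1 point(s)
  x = 3: RHS = 4, y in [2, 5]  -> 2 point(s)
  x = 5: RHS = 2, y in [3, 4]  -> 2 point(s)
  x = 6: RHS = 1, y in [1, 6]  -> 2 point(s)
Affine points: 11. Add the point at infinity: total = 12.

#E(F_7) = 12


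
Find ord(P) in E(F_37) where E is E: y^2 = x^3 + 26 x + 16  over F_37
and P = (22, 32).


Compute successive multiples of P until we hit O:
  1P = (22, 32)
  2P = (33, 25)
  3P = (35, 20)
  4P = (8, 12)
  5P = (3, 11)
  6P = (0, 4)
  7P = (5, 30)
  8P = (20, 27)
  ... (continuing to 41P)
  41P = O

ord(P) = 41


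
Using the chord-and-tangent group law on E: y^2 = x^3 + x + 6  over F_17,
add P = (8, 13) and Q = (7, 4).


P != Q, so use the chord formula.
s = (y2 - y1) / (x2 - x1) = (8) / (16) mod 17 = 9
x3 = s^2 - x1 - x2 mod 17 = 9^2 - 8 - 7 = 15
y3 = s (x1 - x3) - y1 mod 17 = 9 * (8 - 15) - 13 = 9

P + Q = (15, 9)


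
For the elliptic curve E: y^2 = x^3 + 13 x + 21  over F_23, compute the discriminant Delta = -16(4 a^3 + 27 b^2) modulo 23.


4 a^3 + 27 b^2 = 4*13^3 + 27*21^2 = 8788 + 11907 = 20695
Delta = -16 * (20695) = -331120
Delta mod 23 = 11

Delta = 11 (mod 23)


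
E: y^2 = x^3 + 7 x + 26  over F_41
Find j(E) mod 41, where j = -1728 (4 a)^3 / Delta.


Delta = -16(4 a^3 + 27 b^2) mod 41 = 35
-1728 * (4 a)^3 = -1728 * (4*7)^3 mod 41 = 21
j = 21 * 35^(-1) mod 41 = 17

j = 17 (mod 41)


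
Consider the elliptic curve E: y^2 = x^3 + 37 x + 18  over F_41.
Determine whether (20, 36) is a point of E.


Check whether y^2 = x^3 + 37 x + 18 (mod 41) for (x, y) = (20, 36).
LHS: y^2 = 36^2 mod 41 = 25
RHS: x^3 + 37 x + 18 = 20^3 + 37*20 + 18 mod 41 = 25
LHS = RHS

Yes, on the curve


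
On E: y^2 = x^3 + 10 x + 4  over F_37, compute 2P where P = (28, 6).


Doubling: s = (3 x1^2 + a) / (2 y1)
s = (3*28^2 + 10) / (2*6) mod 37 = 18
x3 = s^2 - 2 x1 mod 37 = 18^2 - 2*28 = 9
y3 = s (x1 - x3) - y1 mod 37 = 18 * (28 - 9) - 6 = 3

2P = (9, 3)


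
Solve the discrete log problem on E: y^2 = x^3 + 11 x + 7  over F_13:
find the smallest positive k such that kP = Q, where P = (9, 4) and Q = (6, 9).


Enumerate multiples of P until we hit Q = (6, 9):
  1P = (9, 4)
  2P = (11, 4)
  3P = (6, 9)
Match found at i = 3.

k = 3


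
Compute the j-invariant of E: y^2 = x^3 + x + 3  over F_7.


Delta = -16(4 a^3 + 27 b^2) mod 7 = 3
-1728 * (4 a)^3 = -1728 * (4*1)^3 mod 7 = 1
j = 1 * 3^(-1) mod 7 = 5

j = 5 (mod 7)


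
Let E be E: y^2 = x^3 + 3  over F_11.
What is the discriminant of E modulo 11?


4 a^3 + 27 b^2 = 4*0^3 + 27*3^2 = 0 + 243 = 243
Delta = -16 * (243) = -3888
Delta mod 11 = 6

Delta = 6 (mod 11)


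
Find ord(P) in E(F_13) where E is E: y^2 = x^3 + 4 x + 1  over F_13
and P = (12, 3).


Compute successive multiples of P until we hit O:
  1P = (12, 3)
  2P = (3, 1)
  3P = (8, 8)
  4P = (10, 1)
  5P = (5, 4)
  6P = (0, 12)
  7P = (4, 4)
  8P = (9, 8)
  ... (continuing to 19P)
  19P = O

ord(P) = 19


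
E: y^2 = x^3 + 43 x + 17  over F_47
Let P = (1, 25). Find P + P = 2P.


Doubling: s = (3 x1^2 + a) / (2 y1)
s = (3*1^2 + 43) / (2*25) mod 47 = 31
x3 = s^2 - 2 x1 mod 47 = 31^2 - 2*1 = 19
y3 = s (x1 - x3) - y1 mod 47 = 31 * (1 - 19) - 25 = 28

2P = (19, 28)


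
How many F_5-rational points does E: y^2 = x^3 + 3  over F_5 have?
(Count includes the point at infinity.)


For each x in F_5, count y with y^2 = x^3 + 0 x + 3 mod 5:
  x = 1: RHS = 4, y in [2, 3]  -> 2 point(s)
  x = 2: RHS = 1, y in [1, 4]  -> 2 point(s)
  x = 3: RHS = 0, y in [0]  -> 1 point(s)
Affine points: 5. Add the point at infinity: total = 6.

#E(F_5) = 6


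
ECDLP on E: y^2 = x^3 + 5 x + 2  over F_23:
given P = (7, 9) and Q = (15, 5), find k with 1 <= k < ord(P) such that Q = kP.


Enumerate multiples of P until we hit Q = (15, 5):
  1P = (7, 9)
  2P = (15, 18)
  3P = (17, 20)
  4P = (17, 3)
  5P = (15, 5)
Match found at i = 5.

k = 5


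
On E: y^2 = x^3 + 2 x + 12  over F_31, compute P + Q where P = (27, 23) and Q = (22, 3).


P != Q, so use the chord formula.
s = (y2 - y1) / (x2 - x1) = (11) / (26) mod 31 = 4
x3 = s^2 - x1 - x2 mod 31 = 4^2 - 27 - 22 = 29
y3 = s (x1 - x3) - y1 mod 31 = 4 * (27 - 29) - 23 = 0

P + Q = (29, 0)


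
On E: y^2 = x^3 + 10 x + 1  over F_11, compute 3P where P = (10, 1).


k = 3 = 11_2 (binary, LSB first: 11)
Double-and-add from P = (10, 1):
  bit 0 = 1: acc = O + (10, 1) = (10, 1)
  bit 1 = 1: acc = (10, 1) + (3, 6) = (3, 5)

3P = (3, 5)


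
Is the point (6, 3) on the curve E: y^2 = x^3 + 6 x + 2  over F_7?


Check whether y^2 = x^3 + 6 x + 2 (mod 7) for (x, y) = (6, 3).
LHS: y^2 = 3^2 mod 7 = 2
RHS: x^3 + 6 x + 2 = 6^3 + 6*6 + 2 mod 7 = 2
LHS = RHS

Yes, on the curve


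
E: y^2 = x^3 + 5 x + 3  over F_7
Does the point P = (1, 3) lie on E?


Check whether y^2 = x^3 + 5 x + 3 (mod 7) for (x, y) = (1, 3).
LHS: y^2 = 3^2 mod 7 = 2
RHS: x^3 + 5 x + 3 = 1^3 + 5*1 + 3 mod 7 = 2
LHS = RHS

Yes, on the curve


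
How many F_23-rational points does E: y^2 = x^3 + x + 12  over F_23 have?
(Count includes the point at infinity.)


For each x in F_23, count y with y^2 = x^3 + 1 x + 12 mod 23:
  x = 0: RHS = 12, y in [9, 14]  -> 2 point(s)
  x = 5: RHS = 4, y in [2, 21]  -> 2 point(s)
  x = 6: RHS = 4, y in [2, 21]  -> 2 point(s)
  x = 8: RHS = 3, y in [7, 16]  -> 2 point(s)
  x = 12: RHS = 4, y in [2, 21]  -> 2 point(s)
  x = 19: RHS = 13, y in [6, 17]  -> 2 point(s)
  x = 21: RHS = 2, y in [5, 18]  -> 2 point(s)
Affine points: 14. Add the point at infinity: total = 15.

#E(F_23) = 15
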